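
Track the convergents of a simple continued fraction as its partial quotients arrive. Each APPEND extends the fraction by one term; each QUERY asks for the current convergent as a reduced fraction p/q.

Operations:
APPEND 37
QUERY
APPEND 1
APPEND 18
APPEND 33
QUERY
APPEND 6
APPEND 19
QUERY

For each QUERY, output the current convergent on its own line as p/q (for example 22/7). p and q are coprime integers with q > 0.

37/1
23831/628
2754264/72581

APPEND 37: p_0 = 37·1 + 0 = 37, q_0 = 37·0 + 1 = 1 → 37/1
APPEND 1: p_1 = 1·37 + 1 = 38, q_1 = 1·1 + 0 = 1 → 38/1
APPEND 18: p_2 = 18·38 + 37 = 721, q_2 = 18·1 + 1 = 19 → 721/19
APPEND 33: p_3 = 33·721 + 38 = 23831, q_3 = 33·19 + 1 = 628 → 23831/628
APPEND 6: p_4 = 6·23831 + 721 = 143707, q_4 = 6·628 + 19 = 3787 → 143707/3787
APPEND 19: p_5 = 19·143707 + 23831 = 2754264, q_5 = 19·3787 + 628 = 72581 → 2754264/72581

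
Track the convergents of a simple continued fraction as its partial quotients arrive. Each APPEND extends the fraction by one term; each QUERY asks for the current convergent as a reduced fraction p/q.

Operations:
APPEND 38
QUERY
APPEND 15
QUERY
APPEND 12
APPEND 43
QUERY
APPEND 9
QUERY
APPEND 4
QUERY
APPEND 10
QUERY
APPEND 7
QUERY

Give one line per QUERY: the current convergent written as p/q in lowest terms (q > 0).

38/1
571/15
296841/7798
2678459/70363
11010677/289250
112785229/2962863
800507280/21029291

APPEND 38: p_0 = 38·1 + 0 = 38, q_0 = 38·0 + 1 = 1 → 38/1
APPEND 15: p_1 = 15·38 + 1 = 571, q_1 = 15·1 + 0 = 15 → 571/15
APPEND 12: p_2 = 12·571 + 38 = 6890, q_2 = 12·15 + 1 = 181 → 6890/181
APPEND 43: p_3 = 43·6890 + 571 = 296841, q_3 = 43·181 + 15 = 7798 → 296841/7798
APPEND 9: p_4 = 9·296841 + 6890 = 2678459, q_4 = 9·7798 + 181 = 70363 → 2678459/70363
APPEND 4: p_5 = 4·2678459 + 296841 = 11010677, q_5 = 4·70363 + 7798 = 289250 → 11010677/289250
APPEND 10: p_6 = 10·11010677 + 2678459 = 112785229, q_6 = 10·289250 + 70363 = 2962863 → 112785229/2962863
APPEND 7: p_7 = 7·112785229 + 11010677 = 800507280, q_7 = 7·2962863 + 289250 = 21029291 → 800507280/21029291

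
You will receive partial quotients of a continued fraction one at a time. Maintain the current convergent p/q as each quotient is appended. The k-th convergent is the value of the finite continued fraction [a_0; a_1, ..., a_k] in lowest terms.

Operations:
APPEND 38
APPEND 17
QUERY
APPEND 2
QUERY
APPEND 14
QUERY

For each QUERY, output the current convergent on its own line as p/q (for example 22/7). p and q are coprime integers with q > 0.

647/17
1332/35
19295/507

APPEND 38: p_0 = 38·1 + 0 = 38, q_0 = 38·0 + 1 = 1 → 38/1
APPEND 17: p_1 = 17·38 + 1 = 647, q_1 = 17·1 + 0 = 17 → 647/17
APPEND 2: p_2 = 2·647 + 38 = 1332, q_2 = 2·17 + 1 = 35 → 1332/35
APPEND 14: p_3 = 14·1332 + 647 = 19295, q_3 = 14·35 + 17 = 507 → 19295/507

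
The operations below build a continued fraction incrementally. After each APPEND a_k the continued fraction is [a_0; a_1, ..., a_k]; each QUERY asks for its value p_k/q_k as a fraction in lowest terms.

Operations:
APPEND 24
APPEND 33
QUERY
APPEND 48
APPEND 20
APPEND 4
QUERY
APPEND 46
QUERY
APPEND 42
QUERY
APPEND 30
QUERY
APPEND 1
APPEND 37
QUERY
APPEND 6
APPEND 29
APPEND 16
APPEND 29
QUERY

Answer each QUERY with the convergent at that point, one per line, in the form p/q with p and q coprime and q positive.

APPEND 24: p_0 = 24·1 + 0 = 24, q_0 = 24·0 + 1 = 1 → 24/1
APPEND 33: p_1 = 33·24 + 1 = 793, q_1 = 33·1 + 0 = 33 → 793/33
APPEND 48: p_2 = 48·793 + 24 = 38088, q_2 = 48·33 + 1 = 1585 → 38088/1585
APPEND 20: p_3 = 20·38088 + 793 = 762553, q_3 = 20·1585 + 33 = 31733 → 762553/31733
APPEND 4: p_4 = 4·762553 + 38088 = 3088300, q_4 = 4·31733 + 1585 = 128517 → 3088300/128517
APPEND 46: p_5 = 46·3088300 + 762553 = 142824353, q_5 = 46·128517 + 31733 = 5943515 → 142824353/5943515
APPEND 42: p_6 = 42·142824353 + 3088300 = 6001711126, q_6 = 42·5943515 + 128517 = 249756147 → 6001711126/249756147
APPEND 30: p_7 = 30·6001711126 + 142824353 = 180194158133, q_7 = 30·249756147 + 5943515 = 7498627925 → 180194158133/7498627925
APPEND 1: p_8 = 1·180194158133 + 6001711126 = 186195869259, q_8 = 1·7498627925 + 249756147 = 7748384072 → 186195869259/7748384072
APPEND 37: p_9 = 37·186195869259 + 180194158133 = 7069441320716, q_9 = 37·7748384072 + 7498627925 = 294188838589 → 7069441320716/294188838589
APPEND 6: p_10 = 6·7069441320716 + 186195869259 = 42602843793555, q_10 = 6·294188838589 + 7748384072 = 1772881415606 → 42602843793555/1772881415606
APPEND 29: p_11 = 29·42602843793555 + 7069441320716 = 1242551911333811, q_11 = 29·1772881415606 + 294188838589 = 51707749891163 → 1242551911333811/51707749891163
APPEND 16: p_12 = 16·1242551911333811 + 42602843793555 = 19923433425134531, q_12 = 16·51707749891163 + 1772881415606 = 829096879674214 → 19923433425134531/829096879674214
APPEND 29: p_13 = 29·19923433425134531 + 1242551911333811 = 579022121240235210, q_13 = 29·829096879674214 + 51707749891163 = 24095517260443369 → 579022121240235210/24095517260443369

793/33
3088300/128517
142824353/5943515
6001711126/249756147
180194158133/7498627925
7069441320716/294188838589
579022121240235210/24095517260443369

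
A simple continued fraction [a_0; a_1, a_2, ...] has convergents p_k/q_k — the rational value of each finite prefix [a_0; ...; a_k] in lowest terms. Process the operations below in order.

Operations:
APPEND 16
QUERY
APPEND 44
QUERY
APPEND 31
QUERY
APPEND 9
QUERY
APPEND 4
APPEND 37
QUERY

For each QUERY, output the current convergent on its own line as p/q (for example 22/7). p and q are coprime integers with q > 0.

APPEND 16: p_0 = 16·1 + 0 = 16, q_0 = 16·0 + 1 = 1 → 16/1
APPEND 44: p_1 = 44·16 + 1 = 705, q_1 = 44·1 + 0 = 44 → 705/44
APPEND 31: p_2 = 31·705 + 16 = 21871, q_2 = 31·44 + 1 = 1365 → 21871/1365
APPEND 9: p_3 = 9·21871 + 705 = 197544, q_3 = 9·1365 + 44 = 12329 → 197544/12329
APPEND 4: p_4 = 4·197544 + 21871 = 812047, q_4 = 4·12329 + 1365 = 50681 → 812047/50681
APPEND 37: p_5 = 37·812047 + 197544 = 30243283, q_5 = 37·50681 + 12329 = 1887526 → 30243283/1887526

16/1
705/44
21871/1365
197544/12329
30243283/1887526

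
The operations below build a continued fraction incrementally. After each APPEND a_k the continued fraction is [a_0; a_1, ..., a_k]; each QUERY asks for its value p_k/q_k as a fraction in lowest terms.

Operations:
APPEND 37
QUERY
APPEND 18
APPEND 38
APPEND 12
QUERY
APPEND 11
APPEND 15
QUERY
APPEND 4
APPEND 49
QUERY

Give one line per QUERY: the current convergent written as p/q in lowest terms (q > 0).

APPEND 37: p_0 = 37·1 + 0 = 37, q_0 = 37·0 + 1 = 1 → 37/1
APPEND 18: p_1 = 18·37 + 1 = 667, q_1 = 18·1 + 0 = 18 → 667/18
APPEND 38: p_2 = 38·667 + 37 = 25383, q_2 = 38·18 + 1 = 685 → 25383/685
APPEND 12: p_3 = 12·25383 + 667 = 305263, q_3 = 12·685 + 18 = 8238 → 305263/8238
APPEND 11: p_4 = 11·305263 + 25383 = 3383276, q_4 = 11·8238 + 685 = 91303 → 3383276/91303
APPEND 15: p_5 = 15·3383276 + 305263 = 51054403, q_5 = 15·91303 + 8238 = 1377783 → 51054403/1377783
APPEND 4: p_6 = 4·51054403 + 3383276 = 207600888, q_6 = 4·1377783 + 91303 = 5602435 → 207600888/5602435
APPEND 49: p_7 = 49·207600888 + 51054403 = 10223497915, q_7 = 49·5602435 + 1377783 = 275897098 → 10223497915/275897098

37/1
305263/8238
51054403/1377783
10223497915/275897098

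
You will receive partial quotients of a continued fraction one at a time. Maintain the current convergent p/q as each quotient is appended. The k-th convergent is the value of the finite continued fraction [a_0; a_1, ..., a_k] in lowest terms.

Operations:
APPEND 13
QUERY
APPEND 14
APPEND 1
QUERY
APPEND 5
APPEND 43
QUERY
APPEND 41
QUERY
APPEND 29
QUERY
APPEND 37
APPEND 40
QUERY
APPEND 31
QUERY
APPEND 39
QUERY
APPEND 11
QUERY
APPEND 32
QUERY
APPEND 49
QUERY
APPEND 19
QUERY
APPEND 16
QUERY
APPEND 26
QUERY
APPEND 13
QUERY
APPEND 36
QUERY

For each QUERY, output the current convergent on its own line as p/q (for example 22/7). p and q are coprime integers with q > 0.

13/1
196/15
50205/3842
2059568/157611
59777677/4574561
88613122357/6781229281
2749220626684/210387524079
107308217563033/8211894668362
1183139613820047/90541228876061
37967775859804537/2905531218702314
1861604156744242360/142461570945289447
35408446754000409377/2709675379179201807
568396752220750792392/43497267637812518359
14813724004493521011569/1133638633962304679141
193146808810636523942789/14780799509147773347192
6968098841187408382951973/533242420963282145178053

APPEND 13: p_0 = 13·1 + 0 = 13, q_0 = 13·0 + 1 = 1 → 13/1
APPEND 14: p_1 = 14·13 + 1 = 183, q_1 = 14·1 + 0 = 14 → 183/14
APPEND 1: p_2 = 1·183 + 13 = 196, q_2 = 1·14 + 1 = 15 → 196/15
APPEND 5: p_3 = 5·196 + 183 = 1163, q_3 = 5·15 + 14 = 89 → 1163/89
APPEND 43: p_4 = 43·1163 + 196 = 50205, q_4 = 43·89 + 15 = 3842 → 50205/3842
APPEND 41: p_5 = 41·50205 + 1163 = 2059568, q_5 = 41·3842 + 89 = 157611 → 2059568/157611
APPEND 29: p_6 = 29·2059568 + 50205 = 59777677, q_6 = 29·157611 + 3842 = 4574561 → 59777677/4574561
APPEND 37: p_7 = 37·59777677 + 2059568 = 2213833617, q_7 = 37·4574561 + 157611 = 169416368 → 2213833617/169416368
APPEND 40: p_8 = 40·2213833617 + 59777677 = 88613122357, q_8 = 40·169416368 + 4574561 = 6781229281 → 88613122357/6781229281
APPEND 31: p_9 = 31·88613122357 + 2213833617 = 2749220626684, q_9 = 31·6781229281 + 169416368 = 210387524079 → 2749220626684/210387524079
APPEND 39: p_10 = 39·2749220626684 + 88613122357 = 107308217563033, q_10 = 39·210387524079 + 6781229281 = 8211894668362 → 107308217563033/8211894668362
APPEND 11: p_11 = 11·107308217563033 + 2749220626684 = 1183139613820047, q_11 = 11·8211894668362 + 210387524079 = 90541228876061 → 1183139613820047/90541228876061
APPEND 32: p_12 = 32·1183139613820047 + 107308217563033 = 37967775859804537, q_12 = 32·90541228876061 + 8211894668362 = 2905531218702314 → 37967775859804537/2905531218702314
APPEND 49: p_13 = 49·37967775859804537 + 1183139613820047 = 1861604156744242360, q_13 = 49·2905531218702314 + 90541228876061 = 142461570945289447 → 1861604156744242360/142461570945289447
APPEND 19: p_14 = 19·1861604156744242360 + 37967775859804537 = 35408446754000409377, q_14 = 19·142461570945289447 + 2905531218702314 = 2709675379179201807 → 35408446754000409377/2709675379179201807
APPEND 16: p_15 = 16·35408446754000409377 + 1861604156744242360 = 568396752220750792392, q_15 = 16·2709675379179201807 + 142461570945289447 = 43497267637812518359 → 568396752220750792392/43497267637812518359
APPEND 26: p_16 = 26·568396752220750792392 + 35408446754000409377 = 14813724004493521011569, q_16 = 26·43497267637812518359 + 2709675379179201807 = 1133638633962304679141 → 14813724004493521011569/1133638633962304679141
APPEND 13: p_17 = 13·14813724004493521011569 + 568396752220750792392 = 193146808810636523942789, q_17 = 13·1133638633962304679141 + 43497267637812518359 = 14780799509147773347192 → 193146808810636523942789/14780799509147773347192
APPEND 36: p_18 = 36·193146808810636523942789 + 14813724004493521011569 = 6968098841187408382951973, q_18 = 36·14780799509147773347192 + 1133638633962304679141 = 533242420963282145178053 → 6968098841187408382951973/533242420963282145178053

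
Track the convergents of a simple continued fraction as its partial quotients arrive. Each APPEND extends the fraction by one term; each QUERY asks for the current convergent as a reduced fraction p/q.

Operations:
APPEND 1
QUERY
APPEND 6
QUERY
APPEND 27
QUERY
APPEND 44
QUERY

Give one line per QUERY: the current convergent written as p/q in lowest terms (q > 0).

1/1
7/6
190/163
8367/7178

APPEND 1: p_0 = 1·1 + 0 = 1, q_0 = 1·0 + 1 = 1 → 1/1
APPEND 6: p_1 = 6·1 + 1 = 7, q_1 = 6·1 + 0 = 6 → 7/6
APPEND 27: p_2 = 27·7 + 1 = 190, q_2 = 27·6 + 1 = 163 → 190/163
APPEND 44: p_3 = 44·190 + 7 = 8367, q_3 = 44·163 + 6 = 7178 → 8367/7178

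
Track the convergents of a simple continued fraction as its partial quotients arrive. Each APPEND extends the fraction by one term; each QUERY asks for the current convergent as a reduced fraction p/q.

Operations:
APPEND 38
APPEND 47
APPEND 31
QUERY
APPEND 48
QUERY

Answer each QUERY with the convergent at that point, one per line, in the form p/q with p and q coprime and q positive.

55435/1458
2662667/70031

APPEND 38: p_0 = 38·1 + 0 = 38, q_0 = 38·0 + 1 = 1 → 38/1
APPEND 47: p_1 = 47·38 + 1 = 1787, q_1 = 47·1 + 0 = 47 → 1787/47
APPEND 31: p_2 = 31·1787 + 38 = 55435, q_2 = 31·47 + 1 = 1458 → 55435/1458
APPEND 48: p_3 = 48·55435 + 1787 = 2662667, q_3 = 48·1458 + 47 = 70031 → 2662667/70031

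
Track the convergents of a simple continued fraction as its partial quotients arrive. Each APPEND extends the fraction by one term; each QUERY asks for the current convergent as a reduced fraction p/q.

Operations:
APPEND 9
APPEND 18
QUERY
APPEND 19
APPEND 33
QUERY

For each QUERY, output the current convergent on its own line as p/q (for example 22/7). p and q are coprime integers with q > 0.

APPEND 9: p_0 = 9·1 + 0 = 9, q_0 = 9·0 + 1 = 1 → 9/1
APPEND 18: p_1 = 18·9 + 1 = 163, q_1 = 18·1 + 0 = 18 → 163/18
APPEND 19: p_2 = 19·163 + 9 = 3106, q_2 = 19·18 + 1 = 343 → 3106/343
APPEND 33: p_3 = 33·3106 + 163 = 102661, q_3 = 33·343 + 18 = 11337 → 102661/11337

163/18
102661/11337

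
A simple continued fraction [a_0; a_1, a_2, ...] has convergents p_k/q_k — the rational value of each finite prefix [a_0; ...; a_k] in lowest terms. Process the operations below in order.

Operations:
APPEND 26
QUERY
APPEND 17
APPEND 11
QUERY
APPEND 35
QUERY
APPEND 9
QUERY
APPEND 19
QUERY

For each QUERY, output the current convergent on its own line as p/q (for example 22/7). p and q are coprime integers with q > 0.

APPEND 26: p_0 = 26·1 + 0 = 26, q_0 = 26·0 + 1 = 1 → 26/1
APPEND 17: p_1 = 17·26 + 1 = 443, q_1 = 17·1 + 0 = 17 → 443/17
APPEND 11: p_2 = 11·443 + 26 = 4899, q_2 = 11·17 + 1 = 188 → 4899/188
APPEND 35: p_3 = 35·4899 + 443 = 171908, q_3 = 35·188 + 17 = 6597 → 171908/6597
APPEND 9: p_4 = 9·171908 + 4899 = 1552071, q_4 = 9·6597 + 188 = 59561 → 1552071/59561
APPEND 19: p_5 = 19·1552071 + 171908 = 29661257, q_5 = 19·59561 + 6597 = 1138256 → 29661257/1138256

26/1
4899/188
171908/6597
1552071/59561
29661257/1138256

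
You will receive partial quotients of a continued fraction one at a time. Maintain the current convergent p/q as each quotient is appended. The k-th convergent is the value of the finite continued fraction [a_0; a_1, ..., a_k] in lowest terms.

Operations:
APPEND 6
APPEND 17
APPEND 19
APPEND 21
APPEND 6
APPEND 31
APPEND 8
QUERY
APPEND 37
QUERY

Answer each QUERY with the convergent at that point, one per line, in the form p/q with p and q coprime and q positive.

62560439/10325818
2322525058/383340837

APPEND 6: p_0 = 6·1 + 0 = 6, q_0 = 6·0 + 1 = 1 → 6/1
APPEND 17: p_1 = 17·6 + 1 = 103, q_1 = 17·1 + 0 = 17 → 103/17
APPEND 19: p_2 = 19·103 + 6 = 1963, q_2 = 19·17 + 1 = 324 → 1963/324
APPEND 21: p_3 = 21·1963 + 103 = 41326, q_3 = 21·324 + 17 = 6821 → 41326/6821
APPEND 6: p_4 = 6·41326 + 1963 = 249919, q_4 = 6·6821 + 324 = 41250 → 249919/41250
APPEND 31: p_5 = 31·249919 + 41326 = 7788815, q_5 = 31·41250 + 6821 = 1285571 → 7788815/1285571
APPEND 8: p_6 = 8·7788815 + 249919 = 62560439, q_6 = 8·1285571 + 41250 = 10325818 → 62560439/10325818
APPEND 37: p_7 = 37·62560439 + 7788815 = 2322525058, q_7 = 37·10325818 + 1285571 = 383340837 → 2322525058/383340837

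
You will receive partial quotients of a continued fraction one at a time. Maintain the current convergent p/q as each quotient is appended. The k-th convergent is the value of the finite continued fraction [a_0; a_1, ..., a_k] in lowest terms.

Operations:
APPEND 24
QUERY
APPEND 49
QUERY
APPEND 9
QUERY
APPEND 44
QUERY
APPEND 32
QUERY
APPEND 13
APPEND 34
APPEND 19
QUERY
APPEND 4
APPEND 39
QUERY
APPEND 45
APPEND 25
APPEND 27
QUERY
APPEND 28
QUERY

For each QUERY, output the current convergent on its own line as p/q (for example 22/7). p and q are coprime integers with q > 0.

24/1
1177/49
10617/442
468325/19497
14997017/624346
126727859585/5275851339
20155998416504/839121339087
614036857810283884/25563180732969521
17215740512180930281/716714445667296850

APPEND 24: p_0 = 24·1 + 0 = 24, q_0 = 24·0 + 1 = 1 → 24/1
APPEND 49: p_1 = 49·24 + 1 = 1177, q_1 = 49·1 + 0 = 49 → 1177/49
APPEND 9: p_2 = 9·1177 + 24 = 10617, q_2 = 9·49 + 1 = 442 → 10617/442
APPEND 44: p_3 = 44·10617 + 1177 = 468325, q_3 = 44·442 + 49 = 19497 → 468325/19497
APPEND 32: p_4 = 32·468325 + 10617 = 14997017, q_4 = 32·19497 + 442 = 624346 → 14997017/624346
APPEND 13: p_5 = 13·14997017 + 468325 = 195429546, q_5 = 13·624346 + 19497 = 8135995 → 195429546/8135995
APPEND 34: p_6 = 34·195429546 + 14997017 = 6659601581, q_6 = 34·8135995 + 624346 = 277248176 → 6659601581/277248176
APPEND 19: p_7 = 19·6659601581 + 195429546 = 126727859585, q_7 = 19·277248176 + 8135995 = 5275851339 → 126727859585/5275851339
APPEND 4: p_8 = 4·126727859585 + 6659601581 = 513571039921, q_8 = 4·5275851339 + 277248176 = 21380653532 → 513571039921/21380653532
APPEND 39: p_9 = 39·513571039921 + 126727859585 = 20155998416504, q_9 = 39·21380653532 + 5275851339 = 839121339087 → 20155998416504/839121339087
APPEND 45: p_10 = 45·20155998416504 + 513571039921 = 907533499782601, q_10 = 45·839121339087 + 21380653532 = 37781840912447 → 907533499782601/37781840912447
APPEND 25: p_11 = 25·907533499782601 + 20155998416504 = 22708493492981529, q_11 = 25·37781840912447 + 839121339087 = 945385144150262 → 22708493492981529/945385144150262
APPEND 27: p_12 = 27·22708493492981529 + 907533499782601 = 614036857810283884, q_12 = 27·945385144150262 + 37781840912447 = 25563180732969521 → 614036857810283884/25563180732969521
APPEND 28: p_13 = 28·614036857810283884 + 22708493492981529 = 17215740512180930281, q_13 = 28·25563180732969521 + 945385144150262 = 716714445667296850 → 17215740512180930281/716714445667296850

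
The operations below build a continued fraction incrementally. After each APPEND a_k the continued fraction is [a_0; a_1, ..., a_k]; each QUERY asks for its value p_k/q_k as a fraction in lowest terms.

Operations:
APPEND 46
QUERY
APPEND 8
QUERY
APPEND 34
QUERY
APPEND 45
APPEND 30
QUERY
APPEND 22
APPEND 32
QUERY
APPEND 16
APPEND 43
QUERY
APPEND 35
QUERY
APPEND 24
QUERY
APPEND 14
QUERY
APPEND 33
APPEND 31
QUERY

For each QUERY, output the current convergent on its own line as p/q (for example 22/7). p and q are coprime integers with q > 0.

46/1
369/8
12592/273
17022862/369063
12019261998/260582791
8297399525461/179891205196
290601666653076/6300369638195
6982737399199285/151388762521876
98048925255443066/2125743044944459
100618564320948877419/2181453929661304172

APPEND 46: p_0 = 46·1 + 0 = 46, q_0 = 46·0 + 1 = 1 → 46/1
APPEND 8: p_1 = 8·46 + 1 = 369, q_1 = 8·1 + 0 = 8 → 369/8
APPEND 34: p_2 = 34·369 + 46 = 12592, q_2 = 34·8 + 1 = 273 → 12592/273
APPEND 45: p_3 = 45·12592 + 369 = 567009, q_3 = 45·273 + 8 = 12293 → 567009/12293
APPEND 30: p_4 = 30·567009 + 12592 = 17022862, q_4 = 30·12293 + 273 = 369063 → 17022862/369063
APPEND 22: p_5 = 22·17022862 + 567009 = 375069973, q_5 = 22·369063 + 12293 = 8131679 → 375069973/8131679
APPEND 32: p_6 = 32·375069973 + 17022862 = 12019261998, q_6 = 32·8131679 + 369063 = 260582791 → 12019261998/260582791
APPEND 16: p_7 = 16·12019261998 + 375069973 = 192683261941, q_7 = 16·260582791 + 8131679 = 4177456335 → 192683261941/4177456335
APPEND 43: p_8 = 43·192683261941 + 12019261998 = 8297399525461, q_8 = 43·4177456335 + 260582791 = 179891205196 → 8297399525461/179891205196
APPEND 35: p_9 = 35·8297399525461 + 192683261941 = 290601666653076, q_9 = 35·179891205196 + 4177456335 = 6300369638195 → 290601666653076/6300369638195
APPEND 24: p_10 = 24·290601666653076 + 8297399525461 = 6982737399199285, q_10 = 24·6300369638195 + 179891205196 = 151388762521876 → 6982737399199285/151388762521876
APPEND 14: p_11 = 14·6982737399199285 + 290601666653076 = 98048925255443066, q_11 = 14·151388762521876 + 6300369638195 = 2125743044944459 → 98048925255443066/2125743044944459
APPEND 33: p_12 = 33·98048925255443066 + 6982737399199285 = 3242597270828820463, q_12 = 33·2125743044944459 + 151388762521876 = 70300909245689023 → 3242597270828820463/70300909245689023
APPEND 31: p_13 = 31·3242597270828820463 + 98048925255443066 = 100618564320948877419, q_13 = 31·70300909245689023 + 2125743044944459 = 2181453929661304172 → 100618564320948877419/2181453929661304172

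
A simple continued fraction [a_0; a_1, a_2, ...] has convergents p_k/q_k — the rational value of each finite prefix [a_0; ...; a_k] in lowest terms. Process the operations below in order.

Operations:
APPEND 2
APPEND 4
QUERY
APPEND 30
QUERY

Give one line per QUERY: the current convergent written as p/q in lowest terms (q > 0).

9/4
272/121

APPEND 2: p_0 = 2·1 + 0 = 2, q_0 = 2·0 + 1 = 1 → 2/1
APPEND 4: p_1 = 4·2 + 1 = 9, q_1 = 4·1 + 0 = 4 → 9/4
APPEND 30: p_2 = 30·9 + 2 = 272, q_2 = 30·4 + 1 = 121 → 272/121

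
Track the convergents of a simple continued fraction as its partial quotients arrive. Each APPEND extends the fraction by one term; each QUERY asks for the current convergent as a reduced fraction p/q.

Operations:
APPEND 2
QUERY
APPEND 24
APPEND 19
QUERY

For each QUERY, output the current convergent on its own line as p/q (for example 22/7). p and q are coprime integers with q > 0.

2/1
933/457

APPEND 2: p_0 = 2·1 + 0 = 2, q_0 = 2·0 + 1 = 1 → 2/1
APPEND 24: p_1 = 24·2 + 1 = 49, q_1 = 24·1 + 0 = 24 → 49/24
APPEND 19: p_2 = 19·49 + 2 = 933, q_2 = 19·24 + 1 = 457 → 933/457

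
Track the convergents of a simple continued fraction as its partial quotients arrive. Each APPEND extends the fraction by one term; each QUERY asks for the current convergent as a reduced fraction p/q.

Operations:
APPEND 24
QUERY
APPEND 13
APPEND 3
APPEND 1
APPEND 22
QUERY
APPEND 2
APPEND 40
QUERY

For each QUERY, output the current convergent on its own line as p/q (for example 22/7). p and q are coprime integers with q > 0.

APPEND 24: p_0 = 24·1 + 0 = 24, q_0 = 24·0 + 1 = 1 → 24/1
APPEND 13: p_1 = 13·24 + 1 = 313, q_1 = 13·1 + 0 = 13 → 313/13
APPEND 3: p_2 = 3·313 + 24 = 963, q_2 = 3·13 + 1 = 40 → 963/40
APPEND 1: p_3 = 1·963 + 313 = 1276, q_3 = 1·40 + 13 = 53 → 1276/53
APPEND 22: p_4 = 22·1276 + 963 = 29035, q_4 = 22·53 + 40 = 1206 → 29035/1206
APPEND 2: p_5 = 2·29035 + 1276 = 59346, q_5 = 2·1206 + 53 = 2465 → 59346/2465
APPEND 40: p_6 = 40·59346 + 29035 = 2402875, q_6 = 40·2465 + 1206 = 99806 → 2402875/99806

24/1
29035/1206
2402875/99806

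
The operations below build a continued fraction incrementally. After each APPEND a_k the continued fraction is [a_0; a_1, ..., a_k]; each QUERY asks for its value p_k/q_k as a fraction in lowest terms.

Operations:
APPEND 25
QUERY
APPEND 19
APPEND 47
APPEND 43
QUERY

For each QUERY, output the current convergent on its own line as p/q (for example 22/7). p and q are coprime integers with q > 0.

APPEND 25: p_0 = 25·1 + 0 = 25, q_0 = 25·0 + 1 = 1 → 25/1
APPEND 19: p_1 = 19·25 + 1 = 476, q_1 = 19·1 + 0 = 19 → 476/19
APPEND 47: p_2 = 47·476 + 25 = 22397, q_2 = 47·19 + 1 = 894 → 22397/894
APPEND 43: p_3 = 43·22397 + 476 = 963547, q_3 = 43·894 + 19 = 38461 → 963547/38461

25/1
963547/38461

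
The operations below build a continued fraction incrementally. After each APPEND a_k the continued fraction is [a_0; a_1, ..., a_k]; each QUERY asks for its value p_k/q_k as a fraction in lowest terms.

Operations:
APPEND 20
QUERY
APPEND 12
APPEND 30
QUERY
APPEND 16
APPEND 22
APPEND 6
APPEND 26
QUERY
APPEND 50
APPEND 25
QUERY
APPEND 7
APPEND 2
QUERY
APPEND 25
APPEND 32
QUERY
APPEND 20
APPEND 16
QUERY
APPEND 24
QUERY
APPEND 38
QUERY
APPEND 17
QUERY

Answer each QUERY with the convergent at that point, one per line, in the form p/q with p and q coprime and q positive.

20/1
7250/361
405656930/20198917
507864408255/25288144417
7658562823931/381343601895
6248919996619547/311153112437543
2009023949631772395/100035534976869127
48341748230514734533/2407085613311386022
1838995456709191684649/91569288840809537963
31311264512286773373566/1559084995907073531393

APPEND 20: p_0 = 20·1 + 0 = 20, q_0 = 20·0 + 1 = 1 → 20/1
APPEND 12: p_1 = 12·20 + 1 = 241, q_1 = 12·1 + 0 = 12 → 241/12
APPEND 30: p_2 = 30·241 + 20 = 7250, q_2 = 30·12 + 1 = 361 → 7250/361
APPEND 16: p_3 = 16·7250 + 241 = 116241, q_3 = 16·361 + 12 = 5788 → 116241/5788
APPEND 22: p_4 = 22·116241 + 7250 = 2564552, q_4 = 22·5788 + 361 = 127697 → 2564552/127697
APPEND 6: p_5 = 6·2564552 + 116241 = 15503553, q_5 = 6·127697 + 5788 = 771970 → 15503553/771970
APPEND 26: p_6 = 26·15503553 + 2564552 = 405656930, q_6 = 26·771970 + 127697 = 20198917 → 405656930/20198917
APPEND 50: p_7 = 50·405656930 + 15503553 = 20298350053, q_7 = 50·20198917 + 771970 = 1010717820 → 20298350053/1010717820
APPEND 25: p_8 = 25·20298350053 + 405656930 = 507864408255, q_8 = 25·1010717820 + 20198917 = 25288144417 → 507864408255/25288144417
APPEND 7: p_9 = 7·507864408255 + 20298350053 = 3575349207838, q_9 = 7·25288144417 + 1010717820 = 178027728739 → 3575349207838/178027728739
APPEND 2: p_10 = 2·3575349207838 + 507864408255 = 7658562823931, q_10 = 2·178027728739 + 25288144417 = 381343601895 → 7658562823931/381343601895
APPEND 25: p_11 = 25·7658562823931 + 3575349207838 = 195039419806113, q_11 = 25·381343601895 + 178027728739 = 9711617776114 → 195039419806113/9711617776114
APPEND 32: p_12 = 32·195039419806113 + 7658562823931 = 6248919996619547, q_12 = 32·9711617776114 + 381343601895 = 311153112437543 → 6248919996619547/311153112437543
APPEND 20: p_13 = 20·6248919996619547 + 195039419806113 = 125173439352197053, q_13 = 20·311153112437543 + 9711617776114 = 6232773866526974 → 125173439352197053/6232773866526974
APPEND 16: p_14 = 16·125173439352197053 + 6248919996619547 = 2009023949631772395, q_14 = 16·6232773866526974 + 311153112437543 = 100035534976869127 → 2009023949631772395/100035534976869127
APPEND 24: p_15 = 24·2009023949631772395 + 125173439352197053 = 48341748230514734533, q_15 = 24·100035534976869127 + 6232773866526974 = 2407085613311386022 → 48341748230514734533/2407085613311386022
APPEND 38: p_16 = 38·48341748230514734533 + 2009023949631772395 = 1838995456709191684649, q_16 = 38·2407085613311386022 + 100035534976869127 = 91569288840809537963 → 1838995456709191684649/91569288840809537963
APPEND 17: p_17 = 17·1838995456709191684649 + 48341748230514734533 = 31311264512286773373566, q_17 = 17·91569288840809537963 + 2407085613311386022 = 1559084995907073531393 → 31311264512286773373566/1559084995907073531393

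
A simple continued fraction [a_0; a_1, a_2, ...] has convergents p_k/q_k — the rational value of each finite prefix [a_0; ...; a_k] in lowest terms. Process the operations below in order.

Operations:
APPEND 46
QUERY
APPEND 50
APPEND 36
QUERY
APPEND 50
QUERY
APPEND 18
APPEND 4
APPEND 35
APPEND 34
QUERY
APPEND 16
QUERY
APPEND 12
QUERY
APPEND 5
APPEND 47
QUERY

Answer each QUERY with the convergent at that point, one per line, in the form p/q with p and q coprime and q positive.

46/1
82882/1801
4146401/90100
363435807391/7897346698
5825653294391/126589628409
70271275340083/1526972887606
16857826685095965/366315314010239

APPEND 46: p_0 = 46·1 + 0 = 46, q_0 = 46·0 + 1 = 1 → 46/1
APPEND 50: p_1 = 50·46 + 1 = 2301, q_1 = 50·1 + 0 = 50 → 2301/50
APPEND 36: p_2 = 36·2301 + 46 = 82882, q_2 = 36·50 + 1 = 1801 → 82882/1801
APPEND 50: p_3 = 50·82882 + 2301 = 4146401, q_3 = 50·1801 + 50 = 90100 → 4146401/90100
APPEND 18: p_4 = 18·4146401 + 82882 = 74718100, q_4 = 18·90100 + 1801 = 1623601 → 74718100/1623601
APPEND 4: p_5 = 4·74718100 + 4146401 = 303018801, q_5 = 4·1623601 + 90100 = 6584504 → 303018801/6584504
APPEND 35: p_6 = 35·303018801 + 74718100 = 10680376135, q_6 = 35·6584504 + 1623601 = 232081241 → 10680376135/232081241
APPEND 34: p_7 = 34·10680376135 + 303018801 = 363435807391, q_7 = 34·232081241 + 6584504 = 7897346698 → 363435807391/7897346698
APPEND 16: p_8 = 16·363435807391 + 10680376135 = 5825653294391, q_8 = 16·7897346698 + 232081241 = 126589628409 → 5825653294391/126589628409
APPEND 12: p_9 = 12·5825653294391 + 363435807391 = 70271275340083, q_9 = 12·126589628409 + 7897346698 = 1526972887606 → 70271275340083/1526972887606
APPEND 5: p_10 = 5·70271275340083 + 5825653294391 = 357182029994806, q_10 = 5·1526972887606 + 126589628409 = 7761454066439 → 357182029994806/7761454066439
APPEND 47: p_11 = 47·357182029994806 + 70271275340083 = 16857826685095965, q_11 = 47·7761454066439 + 1526972887606 = 366315314010239 → 16857826685095965/366315314010239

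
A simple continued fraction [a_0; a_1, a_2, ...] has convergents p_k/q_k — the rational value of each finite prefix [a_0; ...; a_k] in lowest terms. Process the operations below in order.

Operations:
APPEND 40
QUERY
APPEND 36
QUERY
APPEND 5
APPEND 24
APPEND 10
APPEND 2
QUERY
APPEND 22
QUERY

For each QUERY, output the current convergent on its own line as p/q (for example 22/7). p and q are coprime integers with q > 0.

APPEND 40: p_0 = 40·1 + 0 = 40, q_0 = 40·0 + 1 = 1 → 40/1
APPEND 36: p_1 = 36·40 + 1 = 1441, q_1 = 36·1 + 0 = 36 → 1441/36
APPEND 5: p_2 = 5·1441 + 40 = 7245, q_2 = 5·36 + 1 = 181 → 7245/181
APPEND 24: p_3 = 24·7245 + 1441 = 175321, q_3 = 24·181 + 36 = 4380 → 175321/4380
APPEND 10: p_4 = 10·175321 + 7245 = 1760455, q_4 = 10·4380 + 181 = 43981 → 1760455/43981
APPEND 2: p_5 = 2·1760455 + 175321 = 3696231, q_5 = 2·43981 + 4380 = 92342 → 3696231/92342
APPEND 22: p_6 = 22·3696231 + 1760455 = 83077537, q_6 = 22·92342 + 43981 = 2075505 → 83077537/2075505

40/1
1441/36
3696231/92342
83077537/2075505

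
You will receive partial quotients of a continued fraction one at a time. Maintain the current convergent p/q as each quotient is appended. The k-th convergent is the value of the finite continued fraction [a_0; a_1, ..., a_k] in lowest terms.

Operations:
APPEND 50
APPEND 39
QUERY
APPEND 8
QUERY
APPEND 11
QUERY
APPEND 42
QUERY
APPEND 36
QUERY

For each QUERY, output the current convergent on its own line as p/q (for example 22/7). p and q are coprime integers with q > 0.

APPEND 50: p_0 = 50·1 + 0 = 50, q_0 = 50·0 + 1 = 1 → 50/1
APPEND 39: p_1 = 39·50 + 1 = 1951, q_1 = 39·1 + 0 = 39 → 1951/39
APPEND 8: p_2 = 8·1951 + 50 = 15658, q_2 = 8·39 + 1 = 313 → 15658/313
APPEND 11: p_3 = 11·15658 + 1951 = 174189, q_3 = 11·313 + 39 = 3482 → 174189/3482
APPEND 42: p_4 = 42·174189 + 15658 = 7331596, q_4 = 42·3482 + 313 = 146557 → 7331596/146557
APPEND 36: p_5 = 36·7331596 + 174189 = 264111645, q_5 = 36·146557 + 3482 = 5279534 → 264111645/5279534

1951/39
15658/313
174189/3482
7331596/146557
264111645/5279534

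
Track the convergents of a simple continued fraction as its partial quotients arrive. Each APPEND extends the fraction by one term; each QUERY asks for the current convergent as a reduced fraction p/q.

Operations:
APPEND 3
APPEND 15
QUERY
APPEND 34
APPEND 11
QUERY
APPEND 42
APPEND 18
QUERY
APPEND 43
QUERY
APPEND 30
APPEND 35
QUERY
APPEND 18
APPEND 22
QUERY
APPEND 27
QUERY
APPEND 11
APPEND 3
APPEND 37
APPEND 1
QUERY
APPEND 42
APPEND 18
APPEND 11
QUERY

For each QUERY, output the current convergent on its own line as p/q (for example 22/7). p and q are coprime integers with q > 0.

46/15
17283/5636
13111437/4275650
564519244/184090173
593768625739/193628419573
236099015571037/76992076148961
6385378204370058/2082276894555101
8347299187084854829/2722060882362427118
71476315014899972453355/23308482990343254803941

APPEND 3: p_0 = 3·1 + 0 = 3, q_0 = 3·0 + 1 = 1 → 3/1
APPEND 15: p_1 = 15·3 + 1 = 46, q_1 = 15·1 + 0 = 15 → 46/15
APPEND 34: p_2 = 34·46 + 3 = 1567, q_2 = 34·15 + 1 = 511 → 1567/511
APPEND 11: p_3 = 11·1567 + 46 = 17283, q_3 = 11·511 + 15 = 5636 → 17283/5636
APPEND 42: p_4 = 42·17283 + 1567 = 727453, q_4 = 42·5636 + 511 = 237223 → 727453/237223
APPEND 18: p_5 = 18·727453 + 17283 = 13111437, q_5 = 18·237223 + 5636 = 4275650 → 13111437/4275650
APPEND 43: p_6 = 43·13111437 + 727453 = 564519244, q_6 = 43·4275650 + 237223 = 184090173 → 564519244/184090173
APPEND 30: p_7 = 30·564519244 + 13111437 = 16948688757, q_7 = 30·184090173 + 4275650 = 5526980840 → 16948688757/5526980840
APPEND 35: p_8 = 35·16948688757 + 564519244 = 593768625739, q_8 = 35·5526980840 + 184090173 = 193628419573 → 593768625739/193628419573
APPEND 18: p_9 = 18·593768625739 + 16948688757 = 10704783952059, q_9 = 18·193628419573 + 5526980840 = 3490838533154 → 10704783952059/3490838533154
APPEND 22: p_10 = 22·10704783952059 + 593768625739 = 236099015571037, q_10 = 22·3490838533154 + 193628419573 = 76992076148961 → 236099015571037/76992076148961
APPEND 27: p_11 = 27·236099015571037 + 10704783952059 = 6385378204370058, q_11 = 27·76992076148961 + 3490838533154 = 2082276894555101 → 6385378204370058/2082276894555101
APPEND 11: p_12 = 11·6385378204370058 + 236099015571037 = 70475259263641675, q_12 = 11·2082276894555101 + 76992076148961 = 22982037916255072 → 70475259263641675/22982037916255072
APPEND 3: p_13 = 3·70475259263641675 + 6385378204370058 = 217811155995295083, q_13 = 3·22982037916255072 + 2082276894555101 = 71028390643320317 → 217811155995295083/71028390643320317
APPEND 37: p_14 = 37·217811155995295083 + 70475259263641675 = 8129488031089559746, q_14 = 37·71028390643320317 + 22982037916255072 = 2651032491719106801 → 8129488031089559746/2651032491719106801
APPEND 1: p_15 = 1·8129488031089559746 + 217811155995295083 = 8347299187084854829, q_15 = 1·2651032491719106801 + 71028390643320317 = 2722060882362427118 → 8347299187084854829/2722060882362427118
APPEND 42: p_16 = 42·8347299187084854829 + 8129488031089559746 = 358716053888653462564, q_16 = 42·2722060882362427118 + 2651032491719106801 = 116977589550941045757 → 358716053888653462564/116977589550941045757
APPEND 18: p_17 = 18·358716053888653462564 + 8347299187084854829 = 6465236269182847180981, q_17 = 18·116977589550941045757 + 2722060882362427118 = 2108318672799301250744 → 6465236269182847180981/2108318672799301250744
APPEND 11: p_18 = 11·6465236269182847180981 + 358716053888653462564 = 71476315014899972453355, q_18 = 11·2108318672799301250744 + 116977589550941045757 = 23308482990343254803941 → 71476315014899972453355/23308482990343254803941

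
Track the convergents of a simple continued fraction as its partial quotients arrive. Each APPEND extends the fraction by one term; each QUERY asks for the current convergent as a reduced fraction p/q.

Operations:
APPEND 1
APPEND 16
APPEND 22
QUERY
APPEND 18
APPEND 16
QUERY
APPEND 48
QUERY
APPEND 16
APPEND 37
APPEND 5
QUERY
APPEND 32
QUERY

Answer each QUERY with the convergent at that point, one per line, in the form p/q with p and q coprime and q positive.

375/353
108647/102273
5221823/4915474
15586462705/14672050772
501867367538/472424284887

APPEND 1: p_0 = 1·1 + 0 = 1, q_0 = 1·0 + 1 = 1 → 1/1
APPEND 16: p_1 = 16·1 + 1 = 17, q_1 = 16·1 + 0 = 16 → 17/16
APPEND 22: p_2 = 22·17 + 1 = 375, q_2 = 22·16 + 1 = 353 → 375/353
APPEND 18: p_3 = 18·375 + 17 = 6767, q_3 = 18·353 + 16 = 6370 → 6767/6370
APPEND 16: p_4 = 16·6767 + 375 = 108647, q_4 = 16·6370 + 353 = 102273 → 108647/102273
APPEND 48: p_5 = 48·108647 + 6767 = 5221823, q_5 = 48·102273 + 6370 = 4915474 → 5221823/4915474
APPEND 16: p_6 = 16·5221823 + 108647 = 83657815, q_6 = 16·4915474 + 102273 = 78749857 → 83657815/78749857
APPEND 37: p_7 = 37·83657815 + 5221823 = 3100560978, q_7 = 37·78749857 + 4915474 = 2918660183 → 3100560978/2918660183
APPEND 5: p_8 = 5·3100560978 + 83657815 = 15586462705, q_8 = 5·2918660183 + 78749857 = 14672050772 → 15586462705/14672050772
APPEND 32: p_9 = 32·15586462705 + 3100560978 = 501867367538, q_9 = 32·14672050772 + 2918660183 = 472424284887 → 501867367538/472424284887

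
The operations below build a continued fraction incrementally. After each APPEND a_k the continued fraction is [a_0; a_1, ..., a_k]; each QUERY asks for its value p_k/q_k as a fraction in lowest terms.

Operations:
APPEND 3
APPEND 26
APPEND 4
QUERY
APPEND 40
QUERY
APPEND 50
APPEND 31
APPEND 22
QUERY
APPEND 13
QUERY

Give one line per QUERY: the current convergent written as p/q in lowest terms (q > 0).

APPEND 3: p_0 = 3·1 + 0 = 3, q_0 = 3·0 + 1 = 1 → 3/1
APPEND 26: p_1 = 26·3 + 1 = 79, q_1 = 26·1 + 0 = 26 → 79/26
APPEND 4: p_2 = 4·79 + 3 = 319, q_2 = 4·26 + 1 = 105 → 319/105
APPEND 40: p_3 = 40·319 + 79 = 12839, q_3 = 40·105 + 26 = 4226 → 12839/4226
APPEND 50: p_4 = 50·12839 + 319 = 642269, q_4 = 50·4226 + 105 = 211405 → 642269/211405
APPEND 31: p_5 = 31·642269 + 12839 = 19923178, q_5 = 31·211405 + 4226 = 6557781 → 19923178/6557781
APPEND 22: p_6 = 22·19923178 + 642269 = 438952185, q_6 = 22·6557781 + 211405 = 144482587 → 438952185/144482587
APPEND 13: p_7 = 13·438952185 + 19923178 = 5726301583, q_7 = 13·144482587 + 6557781 = 1884831412 → 5726301583/1884831412

319/105
12839/4226
438952185/144482587
5726301583/1884831412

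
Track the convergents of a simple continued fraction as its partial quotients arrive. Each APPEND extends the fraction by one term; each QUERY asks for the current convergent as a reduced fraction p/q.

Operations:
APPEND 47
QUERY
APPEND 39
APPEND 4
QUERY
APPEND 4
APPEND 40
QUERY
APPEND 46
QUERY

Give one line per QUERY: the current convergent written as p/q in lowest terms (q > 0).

APPEND 47: p_0 = 47·1 + 0 = 47, q_0 = 47·0 + 1 = 1 → 47/1
APPEND 39: p_1 = 39·47 + 1 = 1834, q_1 = 39·1 + 0 = 39 → 1834/39
APPEND 4: p_2 = 4·1834 + 47 = 7383, q_2 = 4·39 + 1 = 157 → 7383/157
APPEND 4: p_3 = 4·7383 + 1834 = 31366, q_3 = 4·157 + 39 = 667 → 31366/667
APPEND 40: p_4 = 40·31366 + 7383 = 1262023, q_4 = 40·667 + 157 = 26837 → 1262023/26837
APPEND 46: p_5 = 46·1262023 + 31366 = 58084424, q_5 = 46·26837 + 667 = 1235169 → 58084424/1235169

47/1
7383/157
1262023/26837
58084424/1235169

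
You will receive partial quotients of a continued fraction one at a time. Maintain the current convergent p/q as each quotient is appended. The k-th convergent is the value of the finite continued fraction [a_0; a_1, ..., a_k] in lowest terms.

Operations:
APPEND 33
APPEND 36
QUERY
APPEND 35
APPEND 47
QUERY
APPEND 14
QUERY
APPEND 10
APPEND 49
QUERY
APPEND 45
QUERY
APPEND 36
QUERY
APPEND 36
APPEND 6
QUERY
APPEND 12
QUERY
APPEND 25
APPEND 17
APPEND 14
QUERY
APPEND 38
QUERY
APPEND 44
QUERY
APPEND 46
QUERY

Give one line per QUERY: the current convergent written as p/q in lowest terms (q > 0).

1189/36
1958645/59303
27462678/831503
13580148503/411173820
611383268060/18511196233
22023377798663/666814238208
4782741281918231/144809756868534
58186348367038700/1761740906194129
349621115536573231509/10585675819088218207
13310471081395933893469/403008644517257755898
586010348696957664544145/17742966034578429477719
26969786511141448502924139/816579446235125013730972

APPEND 33: p_0 = 33·1 + 0 = 33, q_0 = 33·0 + 1 = 1 → 33/1
APPEND 36: p_1 = 36·33 + 1 = 1189, q_1 = 36·1 + 0 = 36 → 1189/36
APPEND 35: p_2 = 35·1189 + 33 = 41648, q_2 = 35·36 + 1 = 1261 → 41648/1261
APPEND 47: p_3 = 47·41648 + 1189 = 1958645, q_3 = 47·1261 + 36 = 59303 → 1958645/59303
APPEND 14: p_4 = 14·1958645 + 41648 = 27462678, q_4 = 14·59303 + 1261 = 831503 → 27462678/831503
APPEND 10: p_5 = 10·27462678 + 1958645 = 276585425, q_5 = 10·831503 + 59303 = 8374333 → 276585425/8374333
APPEND 49: p_6 = 49·276585425 + 27462678 = 13580148503, q_6 = 49·8374333 + 831503 = 411173820 → 13580148503/411173820
APPEND 45: p_7 = 45·13580148503 + 276585425 = 611383268060, q_7 = 45·411173820 + 8374333 = 18511196233 → 611383268060/18511196233
APPEND 36: p_8 = 36·611383268060 + 13580148503 = 22023377798663, q_8 = 36·18511196233 + 411173820 = 666814238208 → 22023377798663/666814238208
APPEND 36: p_9 = 36·22023377798663 + 611383268060 = 793452984019928, q_9 = 36·666814238208 + 18511196233 = 24023823771721 → 793452984019928/24023823771721
APPEND 6: p_10 = 6·793452984019928 + 22023377798663 = 4782741281918231, q_10 = 6·24023823771721 + 666814238208 = 144809756868534 → 4782741281918231/144809756868534
APPEND 12: p_11 = 12·4782741281918231 + 793452984019928 = 58186348367038700, q_11 = 12·144809756868534 + 24023823771721 = 1761740906194129 → 58186348367038700/1761740906194129
APPEND 25: p_12 = 25·58186348367038700 + 4782741281918231 = 1459441450457885731, q_12 = 25·1761740906194129 + 144809756868534 = 44188332411721759 → 1459441450457885731/44188332411721759
APPEND 17: p_13 = 17·1459441450457885731 + 58186348367038700 = 24868691006151096127, q_13 = 17·44188332411721759 + 1761740906194129 = 752963391905464032 → 24868691006151096127/752963391905464032
APPEND 14: p_14 = 14·24868691006151096127 + 1459441450457885731 = 349621115536573231509, q_14 = 14·752963391905464032 + 44188332411721759 = 10585675819088218207 → 349621115536573231509/10585675819088218207
APPEND 38: p_15 = 38·349621115536573231509 + 24868691006151096127 = 13310471081395933893469, q_15 = 38·10585675819088218207 + 752963391905464032 = 403008644517257755898 → 13310471081395933893469/403008644517257755898
APPEND 44: p_16 = 44·13310471081395933893469 + 349621115536573231509 = 586010348696957664544145, q_16 = 44·403008644517257755898 + 10585675819088218207 = 17742966034578429477719 → 586010348696957664544145/17742966034578429477719
APPEND 46: p_17 = 46·586010348696957664544145 + 13310471081395933893469 = 26969786511141448502924139, q_17 = 46·17742966034578429477719 + 403008644517257755898 = 816579446235125013730972 → 26969786511141448502924139/816579446235125013730972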